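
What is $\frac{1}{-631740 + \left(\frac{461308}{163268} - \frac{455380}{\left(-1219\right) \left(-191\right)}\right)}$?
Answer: $- \frac{9503381293}{6003657833815197} \approx -1.5829 \cdot 10^{-6}$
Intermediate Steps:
$\frac{1}{-631740 + \left(\frac{461308}{163268} - \frac{455380}{\left(-1219\right) \left(-191\right)}\right)} = \frac{1}{-631740 + \left(461308 \cdot \frac{1}{163268} - \frac{455380}{232829}\right)} = \frac{1}{-631740 + \left(\frac{115327}{40817} - \frac{455380}{232829}\right)} = \frac{1}{-631740 + \frac{8264224623}{9503381293}} = \frac{1}{- \frac{6003657833815197}{9503381293}} = - \frac{9503381293}{6003657833815197}$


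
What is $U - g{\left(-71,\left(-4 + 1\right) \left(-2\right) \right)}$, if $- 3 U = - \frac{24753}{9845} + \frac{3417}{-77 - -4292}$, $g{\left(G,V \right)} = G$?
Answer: $\frac{593965687}{8299335} \approx 71.568$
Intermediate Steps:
$U = \frac{4712902}{8299335}$ ($U = - \frac{- \frac{24753}{9845} + \frac{3417}{-77 - -4292}}{3} = - \frac{\left(-24753\right) \frac{1}{9845} + \frac{3417}{-77 + 4292}}{3} = - \frac{- \frac{24753}{9845} + \frac{3417}{4215}}{3} = - \frac{- \frac{24753}{9845} + 3417 \cdot \frac{1}{4215}}{3} = - \frac{- \frac{24753}{9845} + \frac{1139}{1405}}{3} = \left(- \frac{1}{3}\right) \left(- \frac{4712902}{2766445}\right) = \frac{4712902}{8299335} \approx 0.56787$)
$U - g{\left(-71,\left(-4 + 1\right) \left(-2\right) \right)} = \frac{4712902}{8299335} - -71 = \frac{4712902}{8299335} + 71 = \frac{593965687}{8299335}$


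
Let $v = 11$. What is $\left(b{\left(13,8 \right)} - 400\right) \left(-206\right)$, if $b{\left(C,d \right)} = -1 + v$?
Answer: $80340$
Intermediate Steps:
$b{\left(C,d \right)} = 10$ ($b{\left(C,d \right)} = -1 + 11 = 10$)
$\left(b{\left(13,8 \right)} - 400\right) \left(-206\right) = \left(10 - 400\right) \left(-206\right) = \left(-390\right) \left(-206\right) = 80340$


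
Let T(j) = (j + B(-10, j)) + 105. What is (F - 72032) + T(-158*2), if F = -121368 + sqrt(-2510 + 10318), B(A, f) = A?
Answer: -193621 + 8*sqrt(122) ≈ -1.9353e+5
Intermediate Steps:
F = -121368 + 8*sqrt(122) (F = -121368 + sqrt(7808) = -121368 + 8*sqrt(122) ≈ -1.2128e+5)
T(j) = 95 + j (T(j) = (j - 10) + 105 = (-10 + j) + 105 = 95 + j)
(F - 72032) + T(-158*2) = ((-121368 + 8*sqrt(122)) - 72032) + (95 - 158*2) = (-193400 + 8*sqrt(122)) + (95 - 316) = (-193400 + 8*sqrt(122)) - 221 = -193621 + 8*sqrt(122)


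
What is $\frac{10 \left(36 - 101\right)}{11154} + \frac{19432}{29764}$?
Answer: $\frac{271151}{456027} \approx 0.59459$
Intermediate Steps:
$\frac{10 \left(36 - 101\right)}{11154} + \frac{19432}{29764} = 10 \left(-65\right) \frac{1}{11154} + 19432 \cdot \frac{1}{29764} = \left(-650\right) \frac{1}{11154} + \frac{694}{1063} = - \frac{25}{429} + \frac{694}{1063} = \frac{271151}{456027}$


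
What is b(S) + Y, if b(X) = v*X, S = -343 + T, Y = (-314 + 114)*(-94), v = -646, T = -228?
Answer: 387666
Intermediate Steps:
Y = 18800 (Y = -200*(-94) = 18800)
S = -571 (S = -343 - 228 = -571)
b(X) = -646*X
b(S) + Y = -646*(-571) + 18800 = 368866 + 18800 = 387666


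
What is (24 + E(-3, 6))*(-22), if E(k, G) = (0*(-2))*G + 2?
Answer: -572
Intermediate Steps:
E(k, G) = 2 (E(k, G) = 0*G + 2 = 0 + 2 = 2)
(24 + E(-3, 6))*(-22) = (24 + 2)*(-22) = 26*(-22) = -572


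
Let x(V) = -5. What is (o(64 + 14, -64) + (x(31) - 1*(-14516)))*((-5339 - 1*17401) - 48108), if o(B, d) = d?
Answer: -1023541056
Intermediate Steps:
(o(64 + 14, -64) + (x(31) - 1*(-14516)))*((-5339 - 1*17401) - 48108) = (-64 + (-5 - 1*(-14516)))*((-5339 - 1*17401) - 48108) = (-64 + (-5 + 14516))*((-5339 - 17401) - 48108) = (-64 + 14511)*(-22740 - 48108) = 14447*(-70848) = -1023541056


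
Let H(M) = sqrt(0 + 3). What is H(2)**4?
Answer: 9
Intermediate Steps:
H(M) = sqrt(3)
H(2)**4 = (sqrt(3))**4 = 9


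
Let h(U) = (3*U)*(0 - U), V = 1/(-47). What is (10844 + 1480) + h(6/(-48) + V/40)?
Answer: 2722361157/220900 ≈ 12324.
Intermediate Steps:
V = -1/47 ≈ -0.021277
h(U) = -3*U² (h(U) = (3*U)*(-U) = -3*U²)
(10844 + 1480) + h(6/(-48) + V/40) = (10844 + 1480) - 3*(6/(-48) - 1/47/40)² = 12324 - 3*(6*(-1/48) - 1/47*1/40)² = 12324 - 3*(-⅛ - 1/1880)² = 12324 - 3*(-59/470)² = 12324 - 3*3481/220900 = 12324 - 10443/220900 = 2722361157/220900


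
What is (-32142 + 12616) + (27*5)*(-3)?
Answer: -19931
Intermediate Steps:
(-32142 + 12616) + (27*5)*(-3) = -19526 + 135*(-3) = -19526 - 405 = -19931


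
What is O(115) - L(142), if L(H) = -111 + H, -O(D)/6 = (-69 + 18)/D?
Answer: -3259/115 ≈ -28.339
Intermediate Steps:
O(D) = 306/D (O(D) = -6*(-69 + 18)/D = -(-306)/D = 306/D)
O(115) - L(142) = 306/115 - (-111 + 142) = 306*(1/115) - 1*31 = 306/115 - 31 = -3259/115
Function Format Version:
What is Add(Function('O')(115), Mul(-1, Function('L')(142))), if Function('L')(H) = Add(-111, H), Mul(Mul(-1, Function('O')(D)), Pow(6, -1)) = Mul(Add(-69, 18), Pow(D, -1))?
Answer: Rational(-3259, 115) ≈ -28.339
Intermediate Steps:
Function('O')(D) = Mul(306, Pow(D, -1)) (Function('O')(D) = Mul(-6, Mul(Add(-69, 18), Pow(D, -1))) = Mul(-6, Mul(-51, Pow(D, -1))) = Mul(306, Pow(D, -1)))
Add(Function('O')(115), Mul(-1, Function('L')(142))) = Add(Mul(306, Pow(115, -1)), Mul(-1, Add(-111, 142))) = Add(Mul(306, Rational(1, 115)), Mul(-1, 31)) = Add(Rational(306, 115), -31) = Rational(-3259, 115)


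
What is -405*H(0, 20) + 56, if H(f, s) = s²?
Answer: -161944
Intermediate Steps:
-405*H(0, 20) + 56 = -405*20² + 56 = -405*400 + 56 = -162000 + 56 = -161944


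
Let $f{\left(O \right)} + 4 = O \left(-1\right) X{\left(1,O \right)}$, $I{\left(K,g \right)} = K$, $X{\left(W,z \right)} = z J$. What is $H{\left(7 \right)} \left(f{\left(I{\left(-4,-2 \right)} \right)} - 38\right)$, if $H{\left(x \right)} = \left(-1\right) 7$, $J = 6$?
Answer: $966$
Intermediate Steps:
$X{\left(W,z \right)} = 6 z$ ($X{\left(W,z \right)} = z 6 = 6 z$)
$H{\left(x \right)} = -7$
$f{\left(O \right)} = -4 - 6 O^{2}$ ($f{\left(O \right)} = -4 + O \left(-1\right) 6 O = -4 + - O 6 O = -4 - 6 O^{2}$)
$H{\left(7 \right)} \left(f{\left(I{\left(-4,-2 \right)} \right)} - 38\right) = - 7 \left(\left(-4 - 6 \left(-4\right)^{2}\right) - 38\right) = - 7 \left(\left(-4 - 96\right) - 38\right) = - 7 \left(-100 - 38\right) = \left(-7\right) \left(-138\right) = 966$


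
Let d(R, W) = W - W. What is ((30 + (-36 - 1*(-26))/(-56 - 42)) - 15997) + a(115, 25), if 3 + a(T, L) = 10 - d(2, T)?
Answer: -782035/49 ≈ -15960.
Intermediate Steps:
d(R, W) = 0
a(T, L) = 7 (a(T, L) = -3 + (10 - 1*0) = -3 + (10 + 0) = -3 + 10 = 7)
((30 + (-36 - 1*(-26))/(-56 - 42)) - 15997) + a(115, 25) = ((30 + (-36 - 1*(-26))/(-56 - 42)) - 15997) + 7 = ((30 + (-36 + 26)/(-98)) - 15997) + 7 = ((30 - 1/98*(-10)) - 15997) + 7 = ((30 + 5/49) - 15997) + 7 = (1475/49 - 15997) + 7 = -782378/49 + 7 = -782035/49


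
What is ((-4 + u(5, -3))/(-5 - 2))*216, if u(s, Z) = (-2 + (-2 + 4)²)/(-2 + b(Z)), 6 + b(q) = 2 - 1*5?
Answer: 9936/77 ≈ 129.04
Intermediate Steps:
b(q) = -9 (b(q) = -6 + (2 - 1*5) = -6 + (2 - 5) = -6 - 3 = -9)
u(s, Z) = -2/11 (u(s, Z) = (-2 + (-2 + 4)²)/(-2 - 9) = (-2 + 2²)/(-11) = (-2 + 4)*(-1/11) = 2*(-1/11) = -2/11)
((-4 + u(5, -3))/(-5 - 2))*216 = ((-4 - 2/11)/(-5 - 2))*216 = -46/11/(-7)*216 = -46/11*(-⅐)*216 = (46/77)*216 = 9936/77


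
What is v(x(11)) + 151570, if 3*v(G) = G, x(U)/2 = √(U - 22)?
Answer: 151570 + 2*I*√11/3 ≈ 1.5157e+5 + 2.2111*I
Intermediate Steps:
x(U) = 2*√(-22 + U) (x(U) = 2*√(U - 22) = 2*√(-22 + U))
v(G) = G/3
v(x(11)) + 151570 = (2*√(-22 + 11))/3 + 151570 = (2*√(-11))/3 + 151570 = (2*(I*√11))/3 + 151570 = (2*I*√11)/3 + 151570 = 2*I*√11/3 + 151570 = 151570 + 2*I*√11/3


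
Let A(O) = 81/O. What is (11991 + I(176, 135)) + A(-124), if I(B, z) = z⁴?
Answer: 41188164303/124 ≈ 3.3216e+8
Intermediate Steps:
(11991 + I(176, 135)) + A(-124) = (11991 + 135⁴) + 81/(-124) = (11991 + 332150625) + 81*(-1/124) = 332162616 - 81/124 = 41188164303/124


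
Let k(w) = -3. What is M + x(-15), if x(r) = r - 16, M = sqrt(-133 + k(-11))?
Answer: -31 + 2*I*sqrt(34) ≈ -31.0 + 11.662*I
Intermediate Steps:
M = 2*I*sqrt(34) (M = sqrt(-133 - 3) = sqrt(-136) = 2*I*sqrt(34) ≈ 11.662*I)
x(r) = -16 + r
M + x(-15) = 2*I*sqrt(34) + (-16 - 15) = 2*I*sqrt(34) - 31 = -31 + 2*I*sqrt(34)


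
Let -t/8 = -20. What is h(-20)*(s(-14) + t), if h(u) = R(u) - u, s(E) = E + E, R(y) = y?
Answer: 0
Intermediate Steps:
s(E) = 2*E
t = 160 (t = -8*(-20) = 160)
h(u) = 0 (h(u) = u - u = 0)
h(-20)*(s(-14) + t) = 0*(2*(-14) + 160) = 0*(-28 + 160) = 0*132 = 0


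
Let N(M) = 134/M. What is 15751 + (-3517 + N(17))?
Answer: 208112/17 ≈ 12242.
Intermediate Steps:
15751 + (-3517 + N(17)) = 15751 + (-3517 + 134/17) = 15751 - 59655/17 = 208112/17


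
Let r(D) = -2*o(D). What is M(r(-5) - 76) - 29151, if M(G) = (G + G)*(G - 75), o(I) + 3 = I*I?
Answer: 17649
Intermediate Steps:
o(I) = -3 + I² (o(I) = -3 + I*I = -3 + I²)
r(D) = 6 - 2*D² (r(D) = -2*(-3 + D²) = 6 - 2*D²)
M(G) = 2*G*(-75 + G) (M(G) = (2*G)*(-75 + G) = 2*G*(-75 + G))
M(r(-5) - 76) - 29151 = 2*((6 - 2*(-5)²) - 76)*(-75 + ((6 - 2*(-5)²) - 76)) - 29151 = 2*((6 - 2*25) - 76)*(-75 + ((6 - 2*25) - 76)) - 29151 = 2*((6 - 50) - 76)*(-75 + ((6 - 50) - 76)) - 29151 = 2*(-44 - 76)*(-75 + (-44 - 76)) - 29151 = 2*(-120)*(-75 - 120) - 29151 = 2*(-120)*(-195) - 29151 = 46800 - 29151 = 17649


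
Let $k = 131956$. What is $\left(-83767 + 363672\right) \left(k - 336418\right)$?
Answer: $-57229936110$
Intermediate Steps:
$\left(-83767 + 363672\right) \left(k - 336418\right) = \left(-83767 + 363672\right) \left(131956 - 336418\right) = 279905 \left(-204462\right) = -57229936110$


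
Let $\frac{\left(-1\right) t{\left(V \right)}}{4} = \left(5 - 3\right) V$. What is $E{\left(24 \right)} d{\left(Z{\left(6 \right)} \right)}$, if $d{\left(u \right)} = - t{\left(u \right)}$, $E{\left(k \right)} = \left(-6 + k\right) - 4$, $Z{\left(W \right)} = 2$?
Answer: $224$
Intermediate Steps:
$t{\left(V \right)} = - 8 V$ ($t{\left(V \right)} = - 4 \left(5 - 3\right) V = - 4 \cdot 2 V = - 8 V$)
$E{\left(k \right)} = -10 + k$
$d{\left(u \right)} = 8 u$ ($d{\left(u \right)} = - \left(-8\right) u = 8 u$)
$E{\left(24 \right)} d{\left(Z{\left(6 \right)} \right)} = \left(-10 + 24\right) 8 \cdot 2 = 14 \cdot 16 = 224$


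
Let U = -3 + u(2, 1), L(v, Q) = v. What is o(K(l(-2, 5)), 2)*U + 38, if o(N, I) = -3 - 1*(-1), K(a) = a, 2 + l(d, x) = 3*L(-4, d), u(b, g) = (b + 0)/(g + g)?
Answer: 42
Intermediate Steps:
u(b, g) = b/(2*g) (u(b, g) = b/((2*g)) = b*(1/(2*g)) = b/(2*g))
l(d, x) = -14 (l(d, x) = -2 + 3*(-4) = -2 - 12 = -14)
o(N, I) = -2 (o(N, I) = -3 + 1 = -2)
U = -2 (U = -3 + (1/2)*2/1 = -3 + (1/2)*2*1 = -3 + 1 = -2)
o(K(l(-2, 5)), 2)*U + 38 = -2*(-2) + 38 = 4 + 38 = 42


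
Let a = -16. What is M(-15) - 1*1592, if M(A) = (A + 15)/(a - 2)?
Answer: -1592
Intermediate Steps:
M(A) = -⅚ - A/18 (M(A) = (A + 15)/(-16 - 2) = (15 + A)/(-18) = (15 + A)*(-1/18) = -⅚ - A/18)
M(-15) - 1*1592 = (-⅚ - 1/18*(-15)) - 1*1592 = (-⅚ + ⅚) - 1592 = 0 - 1592 = -1592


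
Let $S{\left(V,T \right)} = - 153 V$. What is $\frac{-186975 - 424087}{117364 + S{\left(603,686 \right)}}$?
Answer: $- \frac{611062}{25105} \approx -24.34$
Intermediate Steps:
$\frac{-186975 - 424087}{117364 + S{\left(603,686 \right)}} = \frac{-186975 - 424087}{117364 - 92259} = - \frac{611062}{117364 - 92259} = - \frac{611062}{25105}$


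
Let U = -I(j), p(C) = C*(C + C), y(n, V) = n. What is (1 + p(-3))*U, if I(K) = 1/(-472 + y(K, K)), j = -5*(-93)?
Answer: 19/7 ≈ 2.7143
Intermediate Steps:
p(C) = 2*C² (p(C) = C*(2*C) = 2*C²)
j = 465
I(K) = 1/(-472 + K)
U = ⅐ (U = -1/(-472 + 465) = -1/(-7) = -1*(-⅐) = ⅐ ≈ 0.14286)
(1 + p(-3))*U = (1 + 2*(-3)²)*(⅐) = (1 + 2*9)*(⅐) = (1 + 18)*(⅐) = 19*(⅐) = 19/7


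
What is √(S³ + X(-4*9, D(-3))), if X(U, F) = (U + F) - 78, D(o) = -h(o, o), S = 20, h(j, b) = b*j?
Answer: √7877 ≈ 88.752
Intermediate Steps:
D(o) = -o² (D(o) = -o*o = -o²)
X(U, F) = -78 + F + U (X(U, F) = (F + U) - 78 = -78 + F + U)
√(S³ + X(-4*9, D(-3))) = √(20³ + (-78 - 1*(-3)² - 4*9)) = √(8000 + (-78 - 1*9 - 36)) = √(8000 + (-78 - 9 - 36)) = √(8000 - 123) = √7877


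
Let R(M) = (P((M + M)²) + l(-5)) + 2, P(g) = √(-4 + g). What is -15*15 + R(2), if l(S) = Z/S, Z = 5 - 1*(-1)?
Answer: -1121/5 + 2*√3 ≈ -220.74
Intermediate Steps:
Z = 6 (Z = 5 + 1 = 6)
l(S) = 6/S
R(M) = ⅘ + √(-4 + 4*M²) (R(M) = (√(-4 + (M + M)²) + 6/(-5)) + 2 = (√(-4 + (2*M)²) + 6*(-⅕)) + 2 = (√(-4 + 4*M²) - 6/5) + 2 = (-6/5 + √(-4 + 4*M²)) + 2 = ⅘ + √(-4 + 4*M²))
-15*15 + R(2) = -15*15 + (⅘ + 2*√(-1 + 2²)) = -225 + (⅘ + 2*√(-1 + 4)) = -225 + (⅘ + 2*√3) = -1121/5 + 2*√3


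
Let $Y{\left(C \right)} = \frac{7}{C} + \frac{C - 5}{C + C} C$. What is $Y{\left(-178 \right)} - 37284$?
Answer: $- \frac{3326423}{89} \approx -37376.0$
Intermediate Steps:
$Y{\left(C \right)} = - \frac{5}{2} + \frac{C}{2} + \frac{7}{C}$ ($Y{\left(C \right)} = \frac{7}{C} + \frac{-5 + C}{2 C} C = \frac{7}{C} + \left(- \frac{5}{2} + \frac{C}{2}\right) = - \frac{5}{2} + \frac{C}{2} + \frac{7}{C}$)
$Y{\left(-178 \right)} - 37284 = \frac{14 - 178 \left(-5 - 178\right)}{2 \left(-178\right)} - 37284 = \frac{1}{2} \left(- \frac{1}{178}\right) \left(14 - -32574\right) - 37284 = \frac{1}{2} \left(- \frac{1}{178}\right) \left(14 + 32574\right) - 37284 = \frac{1}{2} \left(- \frac{1}{178}\right) 32588 - 37284 = - \frac{8147}{89} - 37284 = - \frac{3326423}{89}$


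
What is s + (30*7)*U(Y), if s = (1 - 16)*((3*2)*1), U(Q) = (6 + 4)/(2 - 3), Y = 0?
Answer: -2190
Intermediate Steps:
U(Q) = -10 (U(Q) = 10/(-1) = 10*(-1) = -10)
s = -90 ≈ -90.000
s + (30*7)*U(Y) = -90 + (30*7)*(-10) = -90 + 210*(-10) = -90 - 2100 = -2190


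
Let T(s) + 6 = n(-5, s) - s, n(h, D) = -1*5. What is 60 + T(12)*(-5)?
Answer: 175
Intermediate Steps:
n(h, D) = -5
T(s) = -11 - s (T(s) = -6 + (-5 - s) = -11 - s)
60 + T(12)*(-5) = 60 + (-11 - 1*12)*(-5) = 60 + (-11 - 12)*(-5) = 60 - 23*(-5) = 60 + 115 = 175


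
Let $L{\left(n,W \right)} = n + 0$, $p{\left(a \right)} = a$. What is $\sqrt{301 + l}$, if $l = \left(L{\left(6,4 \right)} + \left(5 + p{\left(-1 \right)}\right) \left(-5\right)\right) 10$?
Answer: $\sqrt{161} \approx 12.689$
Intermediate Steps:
$L{\left(n,W \right)} = n$
$l = -140$ ($l = \left(6 + \left(5 - 1\right) \left(-5\right)\right) 10 = \left(6 + 4 \left(-5\right)\right) 10 = \left(6 - 20\right) 10 = \left(-14\right) 10 = -140$)
$\sqrt{301 + l} = \sqrt{301 - 140} = \sqrt{161}$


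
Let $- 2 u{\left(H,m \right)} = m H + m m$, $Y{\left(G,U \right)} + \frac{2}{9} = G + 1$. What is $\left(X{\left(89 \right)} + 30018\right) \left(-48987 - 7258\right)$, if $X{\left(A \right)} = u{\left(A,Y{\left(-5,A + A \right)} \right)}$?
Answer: $- \frac{137572738975}{81} \approx -1.6984 \cdot 10^{9}$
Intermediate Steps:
$Y{\left(G,U \right)} = \frac{7}{9} + G$ ($Y{\left(G,U \right)} = - \frac{2}{9} + \left(G + 1\right) = - \frac{2}{9} + \left(1 + G\right) = \frac{7}{9} + G$)
$u{\left(H,m \right)} = - \frac{m^{2}}{2} - \frac{H m}{2}$ ($u{\left(H,m \right)} = - \frac{m H + m m}{2} = - \frac{H m + m^{2}}{2} = - \frac{m^{2} + H m}{2} = - \frac{m^{2}}{2} - \frac{H m}{2}$)
$X{\left(A \right)} = - \frac{722}{81} + \frac{19 A}{9}$ ($X{\left(A \right)} = - \frac{\left(\frac{7}{9} - 5\right) \left(A + \left(\frac{7}{9} - 5\right)\right)}{2} = \left(- \frac{1}{2}\right) \left(- \frac{38}{9}\right) \left(A - \frac{38}{9}\right) = \left(- \frac{1}{2}\right) \left(- \frac{38}{9}\right) \left(- \frac{38}{9} + A\right) = - \frac{722}{81} + \frac{19 A}{9}$)
$\left(X{\left(89 \right)} + 30018\right) \left(-48987 - 7258\right) = \left(\left(- \frac{722}{81} + \frac{19}{9} \cdot 89\right) + 30018\right) \left(-48987 - 7258\right) = \left(\left(- \frac{722}{81} + \frac{1691}{9}\right) + 30018\right) \left(-56245\right) = \left(\frac{14497}{81} + 30018\right) \left(-56245\right) = \frac{2445955}{81} \left(-56245\right) = - \frac{137572738975}{81}$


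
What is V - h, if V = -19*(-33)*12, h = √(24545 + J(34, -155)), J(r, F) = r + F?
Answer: 7524 - 2*√6106 ≈ 7367.7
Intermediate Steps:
J(r, F) = F + r
h = 2*√6106 (h = √(24545 + (-155 + 34)) = √(24545 - 121) = √24424 = 2*√6106 ≈ 156.28)
V = 7524 (V = 627*12 = 7524)
V - h = 7524 - 2*√6106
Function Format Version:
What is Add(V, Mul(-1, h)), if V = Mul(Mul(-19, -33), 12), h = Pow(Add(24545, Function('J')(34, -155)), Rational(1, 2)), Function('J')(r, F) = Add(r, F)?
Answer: Add(7524, Mul(-2, Pow(6106, Rational(1, 2)))) ≈ 7367.7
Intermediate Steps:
Function('J')(r, F) = Add(F, r)
h = Mul(2, Pow(6106, Rational(1, 2))) (h = Pow(Add(24545, Add(-155, 34)), Rational(1, 2)) = Pow(Add(24545, -121), Rational(1, 2)) = Pow(24424, Rational(1, 2)) = Mul(2, Pow(6106, Rational(1, 2))) ≈ 156.28)
V = 7524 (V = Mul(627, 12) = 7524)
Add(V, Mul(-1, h)) = Add(7524, Mul(-1, Mul(2, Pow(6106, Rational(1, 2))))) = Add(7524, Mul(-2, Pow(6106, Rational(1, 2))))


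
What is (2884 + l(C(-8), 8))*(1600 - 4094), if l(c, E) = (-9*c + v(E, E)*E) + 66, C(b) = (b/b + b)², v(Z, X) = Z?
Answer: -6417062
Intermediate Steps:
C(b) = (1 + b)²
l(c, E) = 66 + E² - 9*c (l(c, E) = (-9*c + E*E) + 66 = (-9*c + E²) + 66 = (E² - 9*c) + 66 = 66 + E² - 9*c)
(2884 + l(C(-8), 8))*(1600 - 4094) = (2884 + (66 + 8² - 9*(1 - 8)²))*(1600 - 4094) = (2884 + (66 + 64 - 9*(-7)²))*(-2494) = (2884 + (66 + 64 - 9*49))*(-2494) = (2884 + (66 + 64 - 441))*(-2494) = (2884 - 311)*(-2494) = 2573*(-2494) = -6417062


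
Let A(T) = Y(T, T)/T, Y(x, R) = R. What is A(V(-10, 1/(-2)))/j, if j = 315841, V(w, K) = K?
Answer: 1/315841 ≈ 3.1662e-6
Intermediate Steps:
A(T) = 1 (A(T) = T/T = 1)
A(V(-10, 1/(-2)))/j = 1/315841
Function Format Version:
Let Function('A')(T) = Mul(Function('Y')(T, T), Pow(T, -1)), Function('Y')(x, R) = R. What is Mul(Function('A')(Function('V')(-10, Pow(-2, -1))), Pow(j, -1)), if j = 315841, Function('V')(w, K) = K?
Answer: Rational(1, 315841) ≈ 3.1662e-6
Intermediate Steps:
Function('A')(T) = 1 (Function('A')(T) = Mul(T, Pow(T, -1)) = 1)
Mul(Function('A')(Function('V')(-10, Pow(-2, -1))), Pow(j, -1)) = Mul(1, Pow(315841, -1)) = Mul(1, Rational(1, 315841)) = Rational(1, 315841)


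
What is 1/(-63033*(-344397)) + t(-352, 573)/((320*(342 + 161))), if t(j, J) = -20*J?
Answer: -12438899497825/174709010860848 ≈ -0.071198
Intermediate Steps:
1/(-63033*(-344397)) + t(-352, 573)/((320*(342 + 161))) = 1/(-63033*(-344397)) + (-20*573)/((320*(342 + 161))) = -1/63033*(-1/344397) - 11460/(320*503) = 1/21708376101 - 11460/160960 = 1/21708376101 - 11460*1/160960 = 1/21708376101 - 573/8048 = -12438899497825/174709010860848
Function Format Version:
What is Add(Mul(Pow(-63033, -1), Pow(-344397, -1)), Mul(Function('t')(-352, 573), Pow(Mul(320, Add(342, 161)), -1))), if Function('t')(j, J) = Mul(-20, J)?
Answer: Rational(-12438899497825, 174709010860848) ≈ -0.071198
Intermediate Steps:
Add(Mul(Pow(-63033, -1), Pow(-344397, -1)), Mul(Function('t')(-352, 573), Pow(Mul(320, Add(342, 161)), -1))) = Add(Mul(Pow(-63033, -1), Pow(-344397, -1)), Mul(Mul(-20, 573), Pow(Mul(320, Add(342, 161)), -1))) = Add(Mul(Rational(-1, 63033), Rational(-1, 344397)), Mul(-11460, Pow(Mul(320, 503), -1))) = Add(Rational(1, 21708376101), Mul(-11460, Pow(160960, -1))) = Add(Rational(1, 21708376101), Mul(-11460, Rational(1, 160960))) = Add(Rational(1, 21708376101), Rational(-573, 8048)) = Rational(-12438899497825, 174709010860848)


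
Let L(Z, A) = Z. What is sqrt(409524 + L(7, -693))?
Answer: sqrt(409531) ≈ 639.95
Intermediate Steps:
sqrt(409524 + L(7, -693)) = sqrt(409524 + 7) = sqrt(409531)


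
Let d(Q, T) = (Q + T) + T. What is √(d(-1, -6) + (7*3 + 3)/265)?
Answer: I*√906565/265 ≈ 3.593*I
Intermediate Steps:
d(Q, T) = Q + 2*T
√(d(-1, -6) + (7*3 + 3)/265) = √((-1 + 2*(-6)) + (7*3 + 3)/265) = √((-1 - 12) + (21 + 3)*(1/265)) = √(-13 + 24*(1/265)) = √(-13 + 24/265) = √(-3421/265) = I*√906565/265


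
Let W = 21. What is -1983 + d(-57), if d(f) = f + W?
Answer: -2019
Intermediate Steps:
d(f) = 21 + f (d(f) = f + 21 = 21 + f)
-1983 + d(-57) = -1983 + (21 - 57) = -1983 - 36 = -2019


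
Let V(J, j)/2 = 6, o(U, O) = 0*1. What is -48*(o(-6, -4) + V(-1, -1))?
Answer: -576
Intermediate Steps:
o(U, O) = 0
V(J, j) = 12 (V(J, j) = 2*6 = 12)
-48*(o(-6, -4) + V(-1, -1)) = -48*(0 + 12) = -48*12 = -576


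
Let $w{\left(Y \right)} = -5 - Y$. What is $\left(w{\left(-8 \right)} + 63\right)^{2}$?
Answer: $4356$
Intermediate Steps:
$\left(w{\left(-8 \right)} + 63\right)^{2} = \left(\left(-5 - -8\right) + 63\right)^{2} = \left(\left(-5 + 8\right) + 63\right)^{2} = \left(3 + 63\right)^{2} = 66^{2} = 4356$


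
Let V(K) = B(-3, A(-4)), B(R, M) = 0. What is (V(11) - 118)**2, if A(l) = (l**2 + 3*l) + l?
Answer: 13924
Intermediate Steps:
A(l) = l**2 + 4*l
V(K) = 0
(V(11) - 118)**2 = (0 - 118)**2 = (-118)**2 = 13924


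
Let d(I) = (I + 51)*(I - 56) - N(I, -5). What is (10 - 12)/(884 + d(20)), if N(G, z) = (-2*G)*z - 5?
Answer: 2/1867 ≈ 0.0010712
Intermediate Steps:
N(G, z) = -5 - 2*G*z (N(G, z) = -2*G*z - 5 = -5 - 2*G*z)
d(I) = 5 - 10*I + (-56 + I)*(51 + I) (d(I) = (I + 51)*(I - 56) - (-5 - 2*I*(-5)) = (51 + I)*(-56 + I) - (-5 + 10*I) = (-56 + I)*(51 + I) + (5 - 10*I) = 5 - 10*I + (-56 + I)*(51 + I))
(10 - 12)/(884 + d(20)) = (10 - 12)/(884 + (-2851 + 20² - 15*20)) = -2/(884 + (-2851 + 400 - 300)) = -2/(884 - 2751) = -2/(-1867) = -1/1867*(-2) = 2/1867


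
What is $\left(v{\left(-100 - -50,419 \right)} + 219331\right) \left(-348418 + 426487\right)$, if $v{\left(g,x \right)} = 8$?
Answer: $17123576391$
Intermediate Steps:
$\left(v{\left(-100 - -50,419 \right)} + 219331\right) \left(-348418 + 426487\right) = \left(8 + 219331\right) \left(-348418 + 426487\right) = 219339 \cdot 78069 = 17123576391$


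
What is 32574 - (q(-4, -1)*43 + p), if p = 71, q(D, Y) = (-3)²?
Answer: 32116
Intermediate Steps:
q(D, Y) = 9
32574 - (q(-4, -1)*43 + p) = 32574 - (9*43 + 71) = 32574 - (387 + 71) = 32574 - 1*458 = 32574 - 458 = 32116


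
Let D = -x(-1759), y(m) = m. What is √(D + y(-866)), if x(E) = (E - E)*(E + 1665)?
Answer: I*√866 ≈ 29.428*I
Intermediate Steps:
x(E) = 0 (x(E) = 0*(1665 + E) = 0)
D = 0 (D = -1*0 = 0)
√(D + y(-866)) = √(0 - 866) = √(-866) = I*√866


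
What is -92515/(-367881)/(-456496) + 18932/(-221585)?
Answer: -3179388732541907/37212143979606960 ≈ -0.085440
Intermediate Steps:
-92515/(-367881)/(-456496) + 18932/(-221585) = -92515*(-1/367881)*(-1/456496) + 18932*(-1/221585) = (92515/367881)*(-1/456496) - 18932/221585 = -92515/167936204976 - 18932/221585 = -3179388732541907/37212143979606960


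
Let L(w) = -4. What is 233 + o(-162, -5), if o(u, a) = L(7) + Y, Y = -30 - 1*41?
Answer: 158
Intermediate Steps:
Y = -71 (Y = -30 - 41 = -71)
o(u, a) = -75 (o(u, a) = -4 - 71 = -75)
233 + o(-162, -5) = 233 - 75 = 158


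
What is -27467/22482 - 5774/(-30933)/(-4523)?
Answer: -142334690923/116498359194 ≈ -1.2218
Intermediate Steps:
-27467/22482 - 5774/(-30933)/(-4523) = -27467*1/22482 - 5774*(-1/30933)*(-1/4523) = -27467/22482 + (5774/30933)*(-1/4523) = -27467/22482 - 5774/139909959 = -142334690923/116498359194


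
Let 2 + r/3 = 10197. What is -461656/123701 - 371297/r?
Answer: -60049558957/3783395085 ≈ -15.872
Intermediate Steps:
r = 30585 (r = -6 + 3*10197 = -6 + 30591 = 30585)
-461656/123701 - 371297/r = -461656/123701 - 371297/30585 = -60049558957/3783395085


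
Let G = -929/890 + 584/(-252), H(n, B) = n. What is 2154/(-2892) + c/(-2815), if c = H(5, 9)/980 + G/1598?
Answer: -79229853517079/106375305788325 ≈ -0.74481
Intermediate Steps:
G = -188467/56070 (G = -929*1/890 + 584*(-1/252) = -929/890 - 146/63 = -188467/56070 ≈ -3.3613)
c = 940363/313599510 (c = 5/980 - 188467/56070/1598 = 5*(1/980) - 188467/56070*1/1598 = 1/196 - 188467/89599860 = 940363/313599510 ≈ 0.0029986)
2154/(-2892) + c/(-2815) = 2154/(-2892) + (940363/313599510)/(-2815) = 2154*(-1/2892) + (940363/313599510)*(-1/2815) = -359/482 - 940363/882782620650 = -79229853517079/106375305788325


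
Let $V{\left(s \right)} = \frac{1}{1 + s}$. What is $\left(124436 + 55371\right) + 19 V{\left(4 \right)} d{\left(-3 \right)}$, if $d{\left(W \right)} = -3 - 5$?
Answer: $\frac{898883}{5} \approx 1.7978 \cdot 10^{5}$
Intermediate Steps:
$d{\left(W \right)} = -8$ ($d{\left(W \right)} = -3 - 5 = -8$)
$\left(124436 + 55371\right) + 19 V{\left(4 \right)} d{\left(-3 \right)} = \left(124436 + 55371\right) + \frac{19}{1 + 4} \left(-8\right) = 179807 + \frac{19}{5} \left(-8\right) = 179807 - \frac{152}{5} = \frac{898883}{5}$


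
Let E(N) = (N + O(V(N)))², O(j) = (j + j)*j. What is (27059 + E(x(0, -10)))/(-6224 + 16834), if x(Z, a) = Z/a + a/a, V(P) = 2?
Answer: 2714/1061 ≈ 2.5580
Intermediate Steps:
O(j) = 2*j² (O(j) = (2*j)*j = 2*j²)
x(Z, a) = 1 + Z/a (x(Z, a) = Z/a + 1 = 1 + Z/a)
E(N) = (8 + N)² (E(N) = (N + 2*2²)² = (N + 2*4)² = (N + 8)² = (8 + N)²)
(27059 + E(x(0, -10)))/(-6224 + 16834) = (27059 + (8 + (0 - 10)/(-10))²)/(-6224 + 16834) = (27059 + (8 - ⅒*(-10))²)/10610 = (27059 + (8 + 1)²)*(1/10610) = (27059 + 9²)*(1/10610) = (27059 + 81)*(1/10610) = 27140*(1/10610) = 2714/1061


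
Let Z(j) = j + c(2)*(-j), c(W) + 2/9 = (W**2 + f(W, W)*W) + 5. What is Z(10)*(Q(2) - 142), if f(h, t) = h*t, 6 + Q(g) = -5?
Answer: 24140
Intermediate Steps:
Q(g) = -11 (Q(g) = -6 - 5 = -11)
c(W) = 43/9 + W**2 + W**3 (c(W) = -2/9 + ((W**2 + (W*W)*W) + 5) = -2/9 + ((W**2 + W**2*W) + 5) = -2/9 + ((W**2 + W**3) + 5) = -2/9 + (5 + W**2 + W**3) = 43/9 + W**2 + W**3)
Z(j) = -142*j/9 (Z(j) = j + (43/9 + 2**2 + 2**3)*(-j) = j + (43/9 + 4 + 8)*(-j) = j + 151*(-j)/9 = j - 151*j/9 = -142*j/9)
Z(10)*(Q(2) - 142) = (-142/9*10)*(-11 - 142) = -1420/9*(-153) = 24140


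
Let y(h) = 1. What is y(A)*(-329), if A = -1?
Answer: -329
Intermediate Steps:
y(A)*(-329) = 1*(-329) = -329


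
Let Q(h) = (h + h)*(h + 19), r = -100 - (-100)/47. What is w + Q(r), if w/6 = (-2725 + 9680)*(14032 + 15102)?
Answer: 2685651964780/2209 ≈ 1.2158e+9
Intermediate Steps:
r = -4600/47 (r = -100 - (-100)/47 = -100 - 1*(-100/47) = -100 + 100/47 = -4600/47 ≈ -97.872)
Q(h) = 2*h*(19 + h) (Q(h) = (2*h)*(19 + h) = 2*h*(19 + h))
w = 1215761820 (w = 6*((-2725 + 9680)*(14032 + 15102)) = 6*(6955*29134) = 6*202626970 = 1215761820)
w + Q(r) = 1215761820 + 2*(-4600/47)*(19 - 4600/47) = 1215761820 + 2*(-4600/47)*(-3707/47) = 1215761820 + 34104400/2209 = 2685651964780/2209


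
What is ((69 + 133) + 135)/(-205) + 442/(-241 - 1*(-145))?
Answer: -61481/9840 ≈ -6.2481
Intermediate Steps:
((69 + 133) + 135)/(-205) + 442/(-241 - 1*(-145)) = (202 + 135)*(-1/205) + 442/(-241 + 145) = 337*(-1/205) + 442/(-96) = -337/205 + 442*(-1/96) = -337/205 - 221/48 = -61481/9840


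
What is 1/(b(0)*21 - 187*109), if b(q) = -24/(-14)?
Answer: -1/20347 ≈ -4.9147e-5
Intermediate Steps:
b(q) = 12/7 (b(q) = -24*(-1/14) = 12/7)
1/(b(0)*21 - 187*109) = 1/((12/7)*21 - 187*109) = 1/(36 - 20383) = 1/(-20347) = -1/20347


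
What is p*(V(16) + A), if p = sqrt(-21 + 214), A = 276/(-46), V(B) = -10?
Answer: -16*sqrt(193) ≈ -222.28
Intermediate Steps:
A = -6 (A = 276*(-1/46) = -6)
p = sqrt(193) ≈ 13.892
p*(V(16) + A) = sqrt(193)*(-10 - 6) = sqrt(193)*(-16) = -16*sqrt(193)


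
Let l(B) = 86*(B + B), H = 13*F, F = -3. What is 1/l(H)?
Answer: -1/6708 ≈ -0.00014908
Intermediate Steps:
H = -39 (H = 13*(-3) = -39)
l(B) = 172*B (l(B) = 86*(2*B) = 172*B)
1/l(H) = 1/(172*(-39)) = 1/(-6708) = -1/6708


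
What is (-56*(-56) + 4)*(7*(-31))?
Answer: -681380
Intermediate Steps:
(-56*(-56) + 4)*(7*(-31)) = (3136 + 4)*(-217) = 3140*(-217) = -681380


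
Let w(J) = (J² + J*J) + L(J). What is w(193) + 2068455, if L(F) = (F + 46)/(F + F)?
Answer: 827180097/386 ≈ 2.1430e+6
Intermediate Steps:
L(F) = (46 + F)/(2*F) (L(F) = (46 + F)/((2*F)) = (46 + F)*(1/(2*F)) = (46 + F)/(2*F))
w(J) = 2*J² + (46 + J)/(2*J) (w(J) = (J² + J*J) + (46 + J)/(2*J) = (J² + J²) + (46 + J)/(2*J) = 2*J² + (46 + J)/(2*J))
w(193) + 2068455 = (½)*(46 + 193 + 4*193³)/193 + 2068455 = (½)*(1/193)*(46 + 193 + 4*7189057) + 2068455 = (½)*(1/193)*(46 + 193 + 28756228) + 2068455 = (½)*(1/193)*28756467 + 2068455 = 28756467/386 + 2068455 = 827180097/386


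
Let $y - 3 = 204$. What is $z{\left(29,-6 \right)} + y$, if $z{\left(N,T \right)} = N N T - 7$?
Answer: $-4846$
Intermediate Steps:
$z{\left(N,T \right)} = -7 + T N^{2}$ ($z{\left(N,T \right)} = N^{2} T - 7 = T N^{2} - 7 = -7 + T N^{2}$)
$y = 207$ ($y = 3 + 204 = 207$)
$z{\left(29,-6 \right)} + y = \left(-7 - 6 \cdot 29^{2}\right) + 207 = \left(-7 - 5046\right) + 207 = -5053 + 207 = -4846$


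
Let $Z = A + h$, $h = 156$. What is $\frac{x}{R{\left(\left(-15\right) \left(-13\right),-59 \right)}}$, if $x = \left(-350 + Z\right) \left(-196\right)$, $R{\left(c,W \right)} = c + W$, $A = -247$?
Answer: $\frac{21609}{34} \approx 635.56$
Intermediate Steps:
$R{\left(c,W \right)} = W + c$
$Z = -91$ ($Z = -247 + 156 = -91$)
$x = 86436$ ($x = \left(-350 - 91\right) \left(-196\right) = \left(-441\right) \left(-196\right) = 86436$)
$\frac{x}{R{\left(\left(-15\right) \left(-13\right),-59 \right)}} = \frac{86436}{-59 - -195} = \frac{86436}{-59 + 195} = \frac{86436}{136} = 86436 \cdot \frac{1}{136} = \frac{21609}{34}$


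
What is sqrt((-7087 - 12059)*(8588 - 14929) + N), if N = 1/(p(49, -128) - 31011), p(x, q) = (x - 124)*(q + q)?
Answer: sqrt(16935933775052895)/11811 ≈ 11018.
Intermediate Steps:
p(x, q) = 2*q*(-124 + x) (p(x, q) = (-124 + x)*(2*q) = 2*q*(-124 + x))
N = -1/11811 (N = 1/(2*(-128)*(-124 + 49) - 31011) = 1/(2*(-128)*(-75) - 31011) = 1/(19200 - 31011) = 1/(-11811) = -1/11811 ≈ -8.4667e-5)
sqrt((-7087 - 12059)*(8588 - 14929) + N) = sqrt((-7087 - 12059)*(8588 - 14929) - 1/11811) = sqrt(-19146*(-6341) - 1/11811) = sqrt(121404786 - 1/11811) = sqrt(1433911927445/11811) = sqrt(16935933775052895)/11811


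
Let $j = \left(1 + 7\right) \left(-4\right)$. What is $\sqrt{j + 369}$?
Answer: $\sqrt{337} \approx 18.358$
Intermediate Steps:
$j = -32$ ($j = 8 \left(-4\right) = -32$)
$\sqrt{j + 369} = \sqrt{-32 + 369} = \sqrt{337}$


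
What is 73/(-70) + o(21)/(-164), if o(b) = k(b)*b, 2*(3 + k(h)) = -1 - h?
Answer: 1076/1435 ≈ 0.74983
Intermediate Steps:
k(h) = -7/2 - h/2 (k(h) = -3 + (-1 - h)/2 = -3 + (-½ - h/2) = -7/2 - h/2)
o(b) = b*(-7/2 - b/2) (o(b) = (-7/2 - b/2)*b = b*(-7/2 - b/2))
73/(-70) + o(21)/(-164) = 73/(-70) - ½*21*(7 + 21)/(-164) = 73*(-1/70) - ½*21*28*(-1/164) = -73/70 - 294*(-1/164) = -73/70 + 147/82 = 1076/1435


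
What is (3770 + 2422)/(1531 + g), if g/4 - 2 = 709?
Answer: 6192/4375 ≈ 1.4153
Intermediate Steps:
g = 2844 (g = 8 + 4*709 = 8 + 2836 = 2844)
(3770 + 2422)/(1531 + g) = (3770 + 2422)/(1531 + 2844) = 6192/4375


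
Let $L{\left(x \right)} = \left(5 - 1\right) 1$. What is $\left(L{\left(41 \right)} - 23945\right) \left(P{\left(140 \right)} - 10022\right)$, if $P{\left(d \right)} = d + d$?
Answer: $233233222$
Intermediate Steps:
$L{\left(x \right)} = 4$ ($L{\left(x \right)} = 4 \cdot 1 = 4$)
$P{\left(d \right)} = 2 d$
$\left(L{\left(41 \right)} - 23945\right) \left(P{\left(140 \right)} - 10022\right) = \left(4 - 23945\right) \left(2 \cdot 140 - 10022\right) = - 23941 \left(280 - 10022\right) = \left(-23941\right) \left(-9742\right) = 233233222$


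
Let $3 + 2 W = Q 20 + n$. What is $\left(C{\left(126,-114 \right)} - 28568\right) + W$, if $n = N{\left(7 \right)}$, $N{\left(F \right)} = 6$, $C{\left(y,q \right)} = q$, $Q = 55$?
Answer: $- \frac{56261}{2} \approx -28131.0$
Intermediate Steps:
$n = 6$
$W = \frac{1103}{2}$ ($W = - \frac{3}{2} + \frac{55 \cdot 20 + 6}{2} = - \frac{3}{2} + \frac{1100 + 6}{2} = - \frac{3}{2} + \frac{1}{2} \cdot 1106 = - \frac{3}{2} + 553 = \frac{1103}{2} \approx 551.5$)
$\left(C{\left(126,-114 \right)} - 28568\right) + W = \left(-114 - 28568\right) + \frac{1103}{2} = -28682 + \frac{1103}{2} = - \frac{56261}{2}$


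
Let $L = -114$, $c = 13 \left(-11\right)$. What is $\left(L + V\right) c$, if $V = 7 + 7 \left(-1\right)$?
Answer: $16302$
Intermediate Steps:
$c = -143$
$V = 0$ ($V = 7 - 7 = 0$)
$\left(L + V\right) c = \left(-114 + 0\right) \left(-143\right) = \left(-114\right) \left(-143\right) = 16302$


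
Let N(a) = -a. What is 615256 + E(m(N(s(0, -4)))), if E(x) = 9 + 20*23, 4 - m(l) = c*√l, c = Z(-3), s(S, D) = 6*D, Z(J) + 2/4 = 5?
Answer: 615725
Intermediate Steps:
Z(J) = 9/2 (Z(J) = -½ + 5 = 9/2)
c = 9/2 ≈ 4.5000
m(l) = 4 - 9*√l/2
E(x) = 469 (E(x) = 9 + 460 = 469)
615256 + E(m(N(s(0, -4)))) = 615256 + 469 = 615725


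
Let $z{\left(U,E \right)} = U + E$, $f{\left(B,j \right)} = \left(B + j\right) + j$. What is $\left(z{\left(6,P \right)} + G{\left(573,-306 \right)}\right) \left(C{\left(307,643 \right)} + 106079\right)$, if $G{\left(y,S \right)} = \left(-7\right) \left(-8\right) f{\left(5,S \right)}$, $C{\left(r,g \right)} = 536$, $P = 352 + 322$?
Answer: $-3551558880$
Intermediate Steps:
$P = 674$
$f{\left(B,j \right)} = B + 2 j$
$z{\left(U,E \right)} = E + U$
$G{\left(y,S \right)} = 280 + 112 S$ ($G{\left(y,S \right)} = \left(-7\right) \left(-8\right) \left(5 + 2 S\right) = 56 \left(5 + 2 S\right) = 280 + 112 S$)
$\left(z{\left(6,P \right)} + G{\left(573,-306 \right)}\right) \left(C{\left(307,643 \right)} + 106079\right) = \left(\left(674 + 6\right) + \left(280 + 112 \left(-306\right)\right)\right) \left(536 + 106079\right) = \left(680 + \left(280 - 34272\right)\right) 106615 = \left(680 - 33992\right) 106615 = \left(-33312\right) 106615 = -3551558880$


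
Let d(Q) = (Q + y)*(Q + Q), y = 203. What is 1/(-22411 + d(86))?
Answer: 1/27297 ≈ 3.6634e-5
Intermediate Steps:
d(Q) = 2*Q*(203 + Q) (d(Q) = (Q + 203)*(Q + Q) = (203 + Q)*(2*Q) = 2*Q*(203 + Q))
1/(-22411 + d(86)) = 1/(-22411 + 2*86*(203 + 86)) = 1/(-22411 + 2*86*289) = 1/(-22411 + 49708) = 1/27297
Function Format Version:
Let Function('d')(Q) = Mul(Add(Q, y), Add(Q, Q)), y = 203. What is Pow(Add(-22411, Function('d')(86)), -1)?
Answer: Rational(1, 27297) ≈ 3.6634e-5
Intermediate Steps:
Function('d')(Q) = Mul(2, Q, Add(203, Q)) (Function('d')(Q) = Mul(Add(Q, 203), Add(Q, Q)) = Mul(Add(203, Q), Mul(2, Q)) = Mul(2, Q, Add(203, Q)))
Pow(Add(-22411, Function('d')(86)), -1) = Pow(Add(-22411, Mul(2, 86, Add(203, 86))), -1) = Pow(Add(-22411, Mul(2, 86, 289)), -1) = Pow(Add(-22411, 49708), -1) = Pow(27297, -1) = Rational(1, 27297)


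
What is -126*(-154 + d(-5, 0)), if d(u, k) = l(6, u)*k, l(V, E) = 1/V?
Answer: 19404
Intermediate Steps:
d(u, k) = k/6
-126*(-154 + d(-5, 0)) = -126*(-154 + (⅙)*0) = -126*(-154 + 0) = -126*(-154) = 19404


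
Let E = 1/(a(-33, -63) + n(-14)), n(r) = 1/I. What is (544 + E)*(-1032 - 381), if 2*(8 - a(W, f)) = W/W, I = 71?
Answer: -820373670/1067 ≈ -7.6886e+5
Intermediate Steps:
a(W, f) = 15/2 (a(W, f) = 8 - W/(2*W) = 8 - 1/2*1 = 8 - 1/2 = 15/2)
n(r) = 1/71
E = 142/1067 (E = 1/(15/2 + 1/71) = 1/(1067/142) = 142/1067 ≈ 0.13308)
(544 + E)*(-1032 - 381) = (544 + 142/1067)*(-1032 - 381) = (580590/1067)*(-1413) = -820373670/1067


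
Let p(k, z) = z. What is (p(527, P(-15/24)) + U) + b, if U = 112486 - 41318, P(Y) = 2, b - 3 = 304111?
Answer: 375284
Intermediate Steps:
b = 304114 (b = 3 + 304111 = 304114)
U = 71168
(p(527, P(-15/24)) + U) + b = (2 + 71168) + 304114 = 71170 + 304114 = 375284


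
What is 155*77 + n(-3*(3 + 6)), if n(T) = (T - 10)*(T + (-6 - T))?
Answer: 12157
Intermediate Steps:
n(T) = 60 - 6*T (n(T) = (-10 + T)*(-6) = 60 - 6*T)
155*77 + n(-3*(3 + 6)) = 155*77 + (60 - (-18)*(3 + 6)) = 11935 + (60 - (-18)*9) = 11935 + (60 - 6*(-27)) = 11935 + (60 + 162) = 11935 + 222 = 12157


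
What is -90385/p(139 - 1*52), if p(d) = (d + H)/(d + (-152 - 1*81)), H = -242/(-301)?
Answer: 3972059210/26429 ≈ 1.5029e+5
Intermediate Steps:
H = 242/301 (H = -242*(-1/301) = 242/301 ≈ 0.80399)
p(d) = (242/301 + d)/(-233 + d) (p(d) = (d + 242/301)/(d + (-152 - 1*81)) = (242/301 + d)/(d + (-152 - 81)) = (242/301 + d)/(d - 233) = (242/301 + d)/(-233 + d))
-90385/p(139 - 1*52) = -90385*(-233 + (139 - 1*52))/(242/301 + (139 - 1*52)) = -90385*(-233 + (139 - 52))/(242/301 + (139 - 52)) = -90385*(-233 + 87)/(242/301 + 87) = -90385/((26429/301)/(-146)) = -90385/((-1/146*26429/301)) = -90385/(-26429/43946) = -90385*(-43946/26429) = 3972059210/26429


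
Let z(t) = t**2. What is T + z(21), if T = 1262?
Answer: 1703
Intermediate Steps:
T + z(21) = 1262 + 21**2 = 1262 + 441 = 1703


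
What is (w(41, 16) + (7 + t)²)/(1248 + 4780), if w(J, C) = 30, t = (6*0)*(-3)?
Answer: 79/6028 ≈ 0.013106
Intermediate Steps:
t = 0 (t = 0*(-3) = 0)
(w(41, 16) + (7 + t)²)/(1248 + 4780) = (30 + (7 + 0)²)/(1248 + 4780) = (30 + 7²)/6028 = (30 + 49)*(1/6028) = 79*(1/6028) = 79/6028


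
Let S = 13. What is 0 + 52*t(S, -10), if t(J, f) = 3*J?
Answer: 2028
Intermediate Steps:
0 + 52*t(S, -10) = 0 + 52*(3*13) = 0 + 52*39 = 0 + 2028 = 2028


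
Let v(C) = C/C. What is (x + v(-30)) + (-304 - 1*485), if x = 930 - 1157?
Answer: -1015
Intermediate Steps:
v(C) = 1
x = -227
(x + v(-30)) + (-304 - 1*485) = (-227 + 1) + (-304 - 1*485) = -226 + (-304 - 485) = -226 - 789 = -1015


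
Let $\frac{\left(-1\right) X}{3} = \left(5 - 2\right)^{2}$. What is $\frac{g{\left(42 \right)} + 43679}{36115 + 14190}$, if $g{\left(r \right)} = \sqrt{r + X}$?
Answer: $\frac{43679}{50305} + \frac{\sqrt{15}}{50305} \approx 0.86836$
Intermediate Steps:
$X = -27$ ($X = - 3 \left(5 - 2\right)^{2} = - 3 \cdot 3^{2} = \left(-3\right) 9 = -27$)
$g{\left(r \right)} = \sqrt{-27 + r}$ ($g{\left(r \right)} = \sqrt{r - 27} = \sqrt{-27 + r}$)
$\frac{g{\left(42 \right)} + 43679}{36115 + 14190} = \frac{\sqrt{-27 + 42} + 43679}{36115 + 14190} = \frac{\sqrt{15} + 43679}{50305} = \left(43679 + \sqrt{15}\right) \frac{1}{50305} = \frac{43679}{50305} + \frac{\sqrt{15}}{50305}$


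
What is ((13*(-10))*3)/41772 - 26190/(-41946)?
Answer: 29934715/48671342 ≈ 0.61504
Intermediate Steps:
((13*(-10))*3)/41772 - 26190/(-41946) = -130*3*(1/41772) - 26190*(-1/41946) = -390*1/41772 + 4365/6991 = -65/6962 + 4365/6991 = 29934715/48671342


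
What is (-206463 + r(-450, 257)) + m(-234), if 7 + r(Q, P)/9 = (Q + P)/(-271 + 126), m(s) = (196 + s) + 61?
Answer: -29941198/145 ≈ -2.0649e+5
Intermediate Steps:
m(s) = 257 + s
r(Q, P) = -63 - 9*P/145 - 9*Q/145 (r(Q, P) = -63 + 9*((Q + P)/(-271 + 126)) = -63 + 9*((P + Q)/(-145)) = -63 + 9*((P + Q)*(-1/145)) = -63 + 9*(-P/145 - Q/145) = -63 + (-9*P/145 - 9*Q/145) = -63 - 9*P/145 - 9*Q/145)
(-206463 + r(-450, 257)) + m(-234) = (-206463 + (-63 - 9/145*257 - 9/145*(-450))) + (257 - 234) = (-206463 + (-63 - 2313/145 + 810/29)) + 23 = (-206463 - 7398/145) + 23 = -29944533/145 + 23 = -29941198/145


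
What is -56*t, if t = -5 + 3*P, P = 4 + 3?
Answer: -896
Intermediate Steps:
P = 7
t = 16 (t = -5 + 3*7 = -5 + 21 = 16)
-56*t = -56*16 = -896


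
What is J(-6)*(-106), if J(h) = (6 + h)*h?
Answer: 0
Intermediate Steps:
J(h) = h*(6 + h)
J(-6)*(-106) = -6*(6 - 6)*(-106) = -6*0*(-106) = 0*(-106) = 0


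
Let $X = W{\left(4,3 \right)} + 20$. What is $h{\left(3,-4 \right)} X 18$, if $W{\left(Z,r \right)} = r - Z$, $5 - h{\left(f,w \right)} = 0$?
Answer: $1710$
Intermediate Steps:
$h{\left(f,w \right)} = 5$ ($h{\left(f,w \right)} = 5 - 0 = 5 + 0 = 5$)
$X = 19$ ($X = \left(3 - 4\right) + 20 = -1 + 20 = 19$)
$h{\left(3,-4 \right)} X 18 = 5 \cdot 19 \cdot 18 = 95 \cdot 18 = 1710$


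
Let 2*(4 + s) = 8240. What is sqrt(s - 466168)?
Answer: 2*I*sqrt(115513) ≈ 679.74*I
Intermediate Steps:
s = 4116 (s = -4 + (1/2)*8240 = -4 + 4120 = 4116)
sqrt(s - 466168) = sqrt(4116 - 466168) = sqrt(-462052) = 2*I*sqrt(115513)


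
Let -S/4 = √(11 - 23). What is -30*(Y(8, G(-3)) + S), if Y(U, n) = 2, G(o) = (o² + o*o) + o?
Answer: -60 + 240*I*√3 ≈ -60.0 + 415.69*I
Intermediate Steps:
S = -8*I*√3 (S = -4*√(11 - 23) = -8*I*√3 ≈ -13.856*I)
G(o) = o + 2*o² (G(o) = (o² + o²) + o = 2*o² + o = o + 2*o²)
-30*(Y(8, G(-3)) + S) = -30*(2 - 8*I*√3) = -60 + 240*I*√3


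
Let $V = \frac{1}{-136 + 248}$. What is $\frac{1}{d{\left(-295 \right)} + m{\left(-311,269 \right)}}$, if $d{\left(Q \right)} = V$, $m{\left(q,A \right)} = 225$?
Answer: $\frac{112}{25201} \approx 0.0044443$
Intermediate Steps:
$V = \frac{1}{112} \approx 0.0089286$
$d{\left(Q \right)} = \frac{1}{112}$
$\frac{1}{d{\left(-295 \right)} + m{\left(-311,269 \right)}} = \frac{1}{\frac{1}{112} + 225} = \frac{1}{\frac{25201}{112}} = \frac{112}{25201}$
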